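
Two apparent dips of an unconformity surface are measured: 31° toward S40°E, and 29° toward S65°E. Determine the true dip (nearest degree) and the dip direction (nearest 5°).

The two traces are lines in the plane: v₁ = (sin 140°·cos 31°, cos 140°·cos 31°, −sin 31°), v₂ = (sin 115°·cos 29°, cos 115°·cos 29°, −sin 29°).
n = v₁ × v₂ = (0.128, -0.141, 0.317) (taken with n_z > 0).
Dip δ = arctan(|n_h|/n_z) = arctan(0.191/0.317) = 31.0°.
Dip direction = azimuth of (n_x, n_y) = atan2(0.128, -0.141) = 138°.

true dip 31°, dip direction 140°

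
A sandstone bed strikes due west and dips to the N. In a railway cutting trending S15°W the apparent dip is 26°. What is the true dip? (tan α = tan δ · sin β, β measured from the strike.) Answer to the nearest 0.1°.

The section is 75° from the strike.
tan δ = tan α / sin β = tan 26° / sin 75° = 0.4877 / 0.9659 = 0.5049
true dip = arctan 0.5049 = 26.79°

26.8°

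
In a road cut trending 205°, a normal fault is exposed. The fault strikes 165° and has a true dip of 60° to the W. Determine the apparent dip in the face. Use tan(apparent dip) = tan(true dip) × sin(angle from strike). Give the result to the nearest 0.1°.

The strike is 165° and the section trends 205°; the acute angle between them is β = 40°.
tan(apparent dip) = tan 60° · sin 40° = 1.1133
apparent dip = arctan 1.1133 = 48.07°

48.1°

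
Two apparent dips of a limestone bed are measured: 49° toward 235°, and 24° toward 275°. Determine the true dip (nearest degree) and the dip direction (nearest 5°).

true dip 53°, dip direction 205°

Represent each trace as a vector plunging at its apparent dip toward its trend (east-north-up frame): v₁ = (-0.537, -0.376, -0.755), v₂ = (-0.910, 0.080, -0.407).
The plane normal is n = v₁ × v₂ ∝ (-0.213, -0.468, 0.385).
Dip δ = arctan(|n_h|/n_z) = arctan(0.514/0.385) = 53.2°.
Dip direction = atan2(-0.213, -0.468) = 204° (azimuth of n's horizontal projection).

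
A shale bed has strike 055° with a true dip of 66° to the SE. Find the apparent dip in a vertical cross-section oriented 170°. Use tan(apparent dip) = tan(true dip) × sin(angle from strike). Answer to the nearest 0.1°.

The strike is 055° and the section trends 170°; the acute angle between them is β = 65°.
tan α = tan 66° × sin 65° = 2.2460 × 0.9063 = 2.0356
α = arctan(2.0356) = 63.84°

63.8°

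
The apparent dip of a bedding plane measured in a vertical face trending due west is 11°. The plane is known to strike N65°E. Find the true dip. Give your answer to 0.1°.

24.7°

β = acute angle between strike N65°E and section due west = 25°.
tan(true dip) = tan 11° / sin 25° = 0.4599
δ = arctan(0.4599) = 24.70°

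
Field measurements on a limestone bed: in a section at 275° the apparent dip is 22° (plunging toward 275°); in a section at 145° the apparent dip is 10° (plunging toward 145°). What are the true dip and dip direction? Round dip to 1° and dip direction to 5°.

true dip 35°, dip direction 220°

Represent each trace as a vector plunging at its apparent dip toward its trend (east-north-up frame): v₁ = (-0.924, 0.081, -0.375), v₂ = (0.565, -0.807, -0.174).
The plane normal is n = v₁ × v₂ ∝ (-0.316, -0.372, 0.699).
True dip = arccos(n_z / |n|) = arccos(0.8200) = 34.9°.
The horizontal component of n points toward azimuth atan2(n_x, n_y) = 220°, the dip direction.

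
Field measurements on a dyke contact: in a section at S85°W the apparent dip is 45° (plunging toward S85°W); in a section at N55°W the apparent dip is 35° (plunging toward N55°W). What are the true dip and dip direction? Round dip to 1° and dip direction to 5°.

Represent each trace as a vector plunging at its apparent dip toward its trend (east-north-up frame): v₁ = (-0.704, -0.062, -0.707), v₂ = (-0.671, 0.470, -0.574).
Cross product v₁ × v₂ gives the pole to the plane: n ∝ (-0.368, -0.070, 0.372).
tan δ = √(n_x²+n_y²)/n_z = 0.374/0.372, so δ = 45.1°.
Dip direction = atan2(-0.368, -0.070) = 259° (azimuth of n's horizontal projection).

true dip 45°, dip direction 260°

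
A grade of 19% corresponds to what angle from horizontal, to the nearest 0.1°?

tan θ = 19/100 = 0.1900
θ = arctan(0.1900) = 10.76°

10.8°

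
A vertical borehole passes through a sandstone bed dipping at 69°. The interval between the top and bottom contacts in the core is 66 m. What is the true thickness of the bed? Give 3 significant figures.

23.7 m

True thickness t = h · cos(dip) = 66 × cos 69°
t = 66 × 0.3584 = 23.652 m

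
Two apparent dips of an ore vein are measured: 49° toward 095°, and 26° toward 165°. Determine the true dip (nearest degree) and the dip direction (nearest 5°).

true dip 49°, dip direction 100°

Each apparent-dip line lies in the plane. As unit vectors (x east, y north, z up), v₁ plunges 49°→095° and v₂ plunges 26°→165°.
n = v₁ × v₂ = (0.630, -0.111, 0.554) (taken with n_z > 0).
Dip δ = arctan(|n_h|/n_z) = arctan(0.640/0.554) = 49.1°.
Dip direction = atan2(0.630, -0.111) = 100° (azimuth of n's horizontal projection).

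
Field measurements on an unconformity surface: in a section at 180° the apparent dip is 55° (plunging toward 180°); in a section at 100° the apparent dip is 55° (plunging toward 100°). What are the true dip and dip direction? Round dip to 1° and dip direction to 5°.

true dip 62°, dip direction 140°

Represent each trace as a vector plunging at its apparent dip toward its trend (east-north-up frame): v₁ = (0.000, -0.574, -0.819), v₂ = (0.565, -0.100, -0.819).
n = v₁ × v₂ = (0.388, -0.463, 0.324) (taken with n_z > 0).
True dip = arccos(n_z / |n|) = arccos(0.4727) = 61.8°.
The horizontal component of n points toward azimuth atan2(n_x, n_y) = 140°, the dip direction.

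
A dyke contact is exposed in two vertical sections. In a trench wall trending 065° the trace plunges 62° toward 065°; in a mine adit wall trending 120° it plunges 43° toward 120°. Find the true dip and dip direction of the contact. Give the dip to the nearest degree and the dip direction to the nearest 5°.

The two traces are lines in the plane: v₁ = (sin 65°·cos 62°, cos 65°·cos 62°, −sin 62°), v₂ = (sin 120°·cos 43°, cos 120°·cos 43°, −sin 43°).
n = v₁ × v₂ = (0.458, 0.269, 0.281) (taken with n_z > 0).
True dip = arccos(n_z / |n|) = arccos(0.4678) = 62.1°.
Dip direction = azimuth of (n_x, n_y) = atan2(0.458, 0.269) = 60°.

true dip 62°, dip direction 060°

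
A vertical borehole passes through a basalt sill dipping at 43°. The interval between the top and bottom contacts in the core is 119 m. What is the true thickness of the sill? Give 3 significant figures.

87.0 m

True thickness t = h · cos(dip) = 119 × cos 43°
t = 119 × 0.7314 = 87.031 m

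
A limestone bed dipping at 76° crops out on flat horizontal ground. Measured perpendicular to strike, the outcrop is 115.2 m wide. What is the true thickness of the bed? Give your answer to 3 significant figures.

112 m

True thickness t = w · sin(dip) = 115.2 × sin 76°
t = 115.2 × 0.9703 = 111.778 m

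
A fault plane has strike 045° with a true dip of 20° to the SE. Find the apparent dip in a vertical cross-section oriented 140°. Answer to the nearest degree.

The section lies 85° from the strike.
tan α = tan 20° × sin 85° = 0.3640 × 0.9962 = 0.3626
apparent dip = arctan 0.3626 = 19.93°

20°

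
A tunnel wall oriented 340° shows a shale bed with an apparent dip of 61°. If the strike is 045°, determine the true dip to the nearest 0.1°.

The section is 65° from the strike.
tan δ = tan α / sin β = tan 61° / sin 65° = 1.8040 / 0.9063 = 1.9905
true dip = arctan 1.9905 = 63.33°

63.3°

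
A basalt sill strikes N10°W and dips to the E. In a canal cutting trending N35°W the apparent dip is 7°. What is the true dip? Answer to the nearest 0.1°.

16.2°

β = acute angle between strike N10°W and section N35°W = 25°.
tan(true dip) = tan 7° / sin 25° = 0.2905
δ = arctan(0.2905) = 16.20°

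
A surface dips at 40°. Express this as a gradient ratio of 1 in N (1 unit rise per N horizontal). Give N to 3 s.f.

1 in 1.19

1 : N means tan θ = 1/N, so N = 1/tan 40° = 1/0.8391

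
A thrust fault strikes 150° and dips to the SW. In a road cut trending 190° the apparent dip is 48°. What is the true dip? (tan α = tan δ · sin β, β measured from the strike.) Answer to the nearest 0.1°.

59.9°

The section is 40° from the strike.
tan δ = tan α / sin β = tan 48° / sin 40° = 1.1106 / 0.6428 = 1.7278
true dip = arctan 1.7278 = 59.94°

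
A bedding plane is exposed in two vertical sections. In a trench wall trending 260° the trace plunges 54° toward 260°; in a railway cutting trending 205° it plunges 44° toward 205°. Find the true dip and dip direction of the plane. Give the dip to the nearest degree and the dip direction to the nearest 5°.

Represent each trace as a vector plunging at its apparent dip toward its trend (east-north-up frame): v₁ = (-0.579, -0.102, -0.809), v₂ = (-0.304, -0.652, -0.695).
The plane normal is n = v₁ × v₂ ∝ (-0.457, -0.156, 0.346).
True dip = arccos(n_z / |n|) = arccos(0.5831) = 54.3°.
Dip direction = azimuth of (n_x, n_y) = atan2(-0.457, -0.156) = 251°.

true dip 54°, dip direction 250°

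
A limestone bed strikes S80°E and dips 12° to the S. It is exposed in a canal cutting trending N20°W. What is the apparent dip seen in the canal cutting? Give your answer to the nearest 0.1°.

10.4°

Angle between strike (S80°E) and section (N20°W): β = 60°.
tan(apparent dip) = tan 12° · sin 60° = 0.1841
apparent dip = arctan 0.1841 = 10.43°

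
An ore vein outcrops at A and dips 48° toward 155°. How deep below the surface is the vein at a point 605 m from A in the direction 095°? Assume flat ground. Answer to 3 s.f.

336 m

The hole lies 60° from the dip direction, so the down-dip offset is 605 × cos 60° = 302.50 m.
Depth = down-dip offset × tan(dip) = 302.50 × tan 48° = 302.50 × 1.1106
Depth = 335.96 m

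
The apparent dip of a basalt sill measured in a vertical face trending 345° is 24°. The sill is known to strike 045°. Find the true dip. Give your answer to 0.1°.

27.2°

β = acute angle between strike 045° and section 345° = 60°.
tan(true dip) = tan 24° / sin 60° = 0.5141
δ = arctan(0.5141) = 27.21°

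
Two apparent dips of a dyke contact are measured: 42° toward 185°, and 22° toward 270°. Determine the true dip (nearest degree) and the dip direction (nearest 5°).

true dip 44°, dip direction 205°

The two traces are lines in the plane: v₁ = (sin 185°·cos 42°, cos 185°·cos 42°, −sin 42°), v₂ = (sin 270°·cos 22°, cos 270°·cos 22°, −sin 22°).
Cross product v₁ × v₂ gives the pole to the plane: n ∝ (-0.277, -0.596, 0.686).
True dip = arccos(n_z / |n|) = arccos(0.7222) = 43.8°.
Dip direction = azimuth of (n_x, n_y) = atan2(-0.277, -0.596) = 205°.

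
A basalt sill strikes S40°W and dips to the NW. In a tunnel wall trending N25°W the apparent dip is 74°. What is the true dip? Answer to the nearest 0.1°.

β = acute angle between strike S40°W and section N25°W = 65°.
tan(true dip) = tan 74° / sin 65° = 3.8479
true dip = arctan 3.8479 = 75.43°

75.4°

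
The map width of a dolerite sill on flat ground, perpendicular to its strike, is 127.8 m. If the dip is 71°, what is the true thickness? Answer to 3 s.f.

True thickness t = w · sin(dip) = 127.8 × sin 71°
t = 127.8 × 0.9455 = 120.837 m

121 m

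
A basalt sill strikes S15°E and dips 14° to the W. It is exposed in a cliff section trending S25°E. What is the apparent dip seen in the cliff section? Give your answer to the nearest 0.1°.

2.5°

The section lies 10° from the strike.
tan(apparent dip) = tan 14° · sin 10° = 0.0433
apparent dip = arctan 0.0433 = 2.48°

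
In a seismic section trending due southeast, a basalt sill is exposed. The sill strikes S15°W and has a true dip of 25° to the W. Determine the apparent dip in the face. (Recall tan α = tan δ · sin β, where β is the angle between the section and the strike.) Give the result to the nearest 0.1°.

22.0°

The strike is S15°W and the section trends due southeast; the acute angle between them is β = 60°.
tan α = tan 25° × sin 60° = 0.4663 × 0.8660 = 0.4038
apparent dip = arctan 0.4038 = 21.99°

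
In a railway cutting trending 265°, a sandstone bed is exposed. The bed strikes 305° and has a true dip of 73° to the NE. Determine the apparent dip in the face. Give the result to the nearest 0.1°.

64.6°

The strike is 305° and the section trends 265°; the acute angle between them is β = 40°.
tan α = tan 73° × sin 40° = 3.2709 × 0.6428 = 2.1025
α = arctan(2.1025) = 64.56°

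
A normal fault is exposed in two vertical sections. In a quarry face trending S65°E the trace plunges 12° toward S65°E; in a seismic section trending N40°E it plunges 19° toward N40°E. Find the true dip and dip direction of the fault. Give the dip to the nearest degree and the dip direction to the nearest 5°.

true dip 20°, dip direction 060°

The two traces are lines in the plane: v₁ = (sin 115°·cos 12°, cos 115°·cos 12°, −sin 12°), v₂ = (sin 40°·cos 19°, cos 40°·cos 19°, −sin 19°).
n = v₁ × v₂ = (0.285, 0.162, 0.893) (taken with n_z > 0).
True dip = arccos(n_z / |n|) = arccos(0.9387) = 20.2°.
Dip direction = azimuth of (n_x, n_y) = atan2(0.285, 0.162) = 60°.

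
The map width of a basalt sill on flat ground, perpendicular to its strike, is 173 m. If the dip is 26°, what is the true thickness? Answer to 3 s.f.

75.8 m

True thickness t = w · sin(dip) = 173 × sin 26°
t = 173 × 0.4384 = 75.838 m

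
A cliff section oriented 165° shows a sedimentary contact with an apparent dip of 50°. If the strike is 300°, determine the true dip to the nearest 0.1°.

59.3°

β = acute angle between strike 300° and section 165° = 45°.
tan δ = tan α / sin β = tan 50° / sin 45° = 1.1918 / 0.7071 = 1.6854
δ = arctan(1.6854) = 59.32°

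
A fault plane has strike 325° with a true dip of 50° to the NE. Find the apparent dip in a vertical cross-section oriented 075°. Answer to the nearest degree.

The strike is 325° and the section trends 075°; the acute angle between them is β = 70°.
tan α = tan 50° × sin 70° = 1.1918 × 0.9397 = 1.1199
apparent dip = arctan 1.1199 = 48.24°

48°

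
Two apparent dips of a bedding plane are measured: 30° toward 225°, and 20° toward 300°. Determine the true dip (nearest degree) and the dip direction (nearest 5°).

Represent each trace as a vector plunging at its apparent dip toward its trend (east-north-up frame): v₁ = (-0.612, -0.612, -0.500), v₂ = (-0.814, 0.470, -0.342).
n = v₁ × v₂ = (-0.444, -0.197, 0.786) (taken with n_z > 0).
Dip δ = arctan(|n_h|/n_z) = arctan(0.486/0.786) = 31.7°.
Dip direction = azimuth of (n_x, n_y) = atan2(-0.444, -0.197) = 246°.

true dip 32°, dip direction 245°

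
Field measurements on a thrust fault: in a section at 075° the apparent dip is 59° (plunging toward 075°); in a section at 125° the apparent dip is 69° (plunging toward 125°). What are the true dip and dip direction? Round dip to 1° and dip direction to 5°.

true dip 69°, dip direction 125°

The two traces are lines in the plane: v₁ = (sin 75°·cos 59°, cos 75°·cos 59°, −sin 59°), v₂ = (sin 125°·cos 69°, cos 125°·cos 69°, −sin 69°).
Cross product v₁ × v₂ gives the pole to the plane: n ∝ (0.301, -0.213, 0.141).
True dip = arccos(n_z / |n|) = arccos(0.3584) = 69.0°.
Dip direction = azimuth of (n_x, n_y) = atan2(0.301, -0.213) = 125°.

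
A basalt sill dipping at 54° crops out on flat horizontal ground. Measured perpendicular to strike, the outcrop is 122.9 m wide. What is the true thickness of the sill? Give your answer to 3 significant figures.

99.4 m

True thickness t = w · sin(dip) = 122.9 × sin 54°
t = 122.9 × 0.8090 = 99.428 m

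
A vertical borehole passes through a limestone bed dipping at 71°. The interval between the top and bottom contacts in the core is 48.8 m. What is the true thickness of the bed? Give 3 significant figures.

15.9 m

True thickness t = h · cos(dip) = 48.8 × cos 71°
t = 48.8 × 0.3256 = 15.888 m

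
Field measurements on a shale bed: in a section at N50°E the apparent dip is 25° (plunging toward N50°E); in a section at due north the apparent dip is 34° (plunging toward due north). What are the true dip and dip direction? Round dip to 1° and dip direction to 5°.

true dip 34°, dip direction 005°

Each apparent-dip line lies in the plane. As unit vectors (x east, y north, z up), v₁ plunges 25°→N50°E and v₂ plunges 34°→due north.
Cross product v₁ × v₂ gives the pole to the plane: n ∝ (0.025, 0.388, 0.576).
Dip δ = arctan(|n_h|/n_z) = arctan(0.389/0.576) = 34.1°.
Dip direction = atan2(0.025, 0.388) = 4° (azimuth of n's horizontal projection).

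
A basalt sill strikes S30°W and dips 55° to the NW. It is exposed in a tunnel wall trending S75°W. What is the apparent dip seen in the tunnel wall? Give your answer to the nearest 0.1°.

Angle between strike (S30°W) and section (S75°W): β = 45°.
tan(apparent dip) = tan 55° · sin 45° = 1.0099
apparent dip = arctan 1.0099 = 45.28°

45.3°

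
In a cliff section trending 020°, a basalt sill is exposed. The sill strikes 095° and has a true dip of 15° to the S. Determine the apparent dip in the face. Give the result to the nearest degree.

15°

The strike is 095° and the section trends 020°; the acute angle between them is β = 75°.
tan α = tan 15° × sin 75° = 0.2679 × 0.9659 = 0.2588
apparent dip = arctan 0.2588 = 14.51°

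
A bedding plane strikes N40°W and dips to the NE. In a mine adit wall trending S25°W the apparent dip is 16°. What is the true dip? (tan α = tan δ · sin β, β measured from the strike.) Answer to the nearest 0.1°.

17.6°

β = acute angle between strike N40°W and section S25°W = 65°.
tan δ = tan α / sin β = tan 16° / sin 65° = 0.2867 / 0.9063 = 0.3164
δ = arctan(0.3164) = 17.56°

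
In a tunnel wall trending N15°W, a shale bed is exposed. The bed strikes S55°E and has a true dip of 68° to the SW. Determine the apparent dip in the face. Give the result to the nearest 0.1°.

The strike is S55°E and the section trends N15°W; the acute angle between them is β = 40°.
tan α = tan 68° × sin 40° = 2.4751 × 0.6428 = 1.5910
apparent dip = arctan 1.5910 = 57.85°

57.8°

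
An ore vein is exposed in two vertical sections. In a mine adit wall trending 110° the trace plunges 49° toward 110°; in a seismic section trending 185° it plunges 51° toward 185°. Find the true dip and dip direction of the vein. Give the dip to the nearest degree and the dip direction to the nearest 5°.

true dip 56°, dip direction 150°

Represent each trace as a vector plunging at its apparent dip toward its trend (east-north-up frame): v₁ = (0.616, -0.224, -0.755), v₂ = (-0.055, -0.627, -0.777).
The plane normal is n = v₁ × v₂ ∝ (0.299, -0.521, 0.399).
Dip δ = arctan(|n_h|/n_z) = arctan(0.600/0.399) = 56.4°.
Dip direction = azimuth of (n_x, n_y) = atan2(0.299, -0.521) = 150°.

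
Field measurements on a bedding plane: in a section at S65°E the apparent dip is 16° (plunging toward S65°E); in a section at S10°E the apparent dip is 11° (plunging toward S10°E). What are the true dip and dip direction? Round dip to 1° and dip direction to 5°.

true dip 16°, dip direction 120°

Represent each trace as a vector plunging at its apparent dip toward its trend (east-north-up frame): v₁ = (0.871, -0.406, -0.276), v₂ = (0.170, -0.967, -0.191).
Cross product v₁ × v₂ gives the pole to the plane: n ∝ (0.189, -0.119, 0.773).
Dip δ = arctan(|n_h|/n_z) = arctan(0.223/0.773) = 16.1°.
Dip direction = azimuth of (n_x, n_y) = atan2(0.189, -0.119) = 122°.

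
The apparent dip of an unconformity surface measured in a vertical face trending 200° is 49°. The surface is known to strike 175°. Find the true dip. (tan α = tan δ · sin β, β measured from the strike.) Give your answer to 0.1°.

69.8°

β = acute angle between strike 175° and section 200° = 25°.
tan(true dip) = tan 49° / sin 25° = 2.7220
true dip = arctan 2.7220 = 69.83°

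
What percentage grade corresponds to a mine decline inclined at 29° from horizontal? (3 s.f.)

grade % = 100 × tan 29° = 100 × 0.5543

55.4%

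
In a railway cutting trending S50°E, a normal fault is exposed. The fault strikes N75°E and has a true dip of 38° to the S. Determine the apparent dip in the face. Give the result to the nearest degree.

33°

Angle between strike (N75°E) and section (S50°E): β = 55°.
tan α = tan 38° × sin 55° = 0.7813 × 0.8192 = 0.6400
apparent dip = arctan 0.6400 = 32.62°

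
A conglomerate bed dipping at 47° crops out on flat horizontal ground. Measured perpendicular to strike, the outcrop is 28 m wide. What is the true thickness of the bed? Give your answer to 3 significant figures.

20.5 m

True thickness t = w · sin(dip) = 28 × sin 47°
t = 28 × 0.7314 = 20.478 m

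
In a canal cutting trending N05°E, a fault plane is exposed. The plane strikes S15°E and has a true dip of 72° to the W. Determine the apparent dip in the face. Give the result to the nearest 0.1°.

The section lies 20° from the strike.
tan(apparent dip) = tan 72° · sin 20° = 1.0526
apparent dip = arctan 1.0526 = 46.47°

46.5°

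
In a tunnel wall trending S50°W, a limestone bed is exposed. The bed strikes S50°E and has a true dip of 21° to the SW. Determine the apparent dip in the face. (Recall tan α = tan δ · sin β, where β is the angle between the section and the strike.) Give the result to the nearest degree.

21°

The strike is S50°E and the section trends S50°W; the acute angle between them is β = 80°.
tan(apparent dip) = tan 21° · sin 80° = 0.3780
α = arctan(0.3780) = 20.71°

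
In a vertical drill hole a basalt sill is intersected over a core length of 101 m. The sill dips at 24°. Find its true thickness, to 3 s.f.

92.3 m

True thickness t = h · cos(dip) = 101 × cos 24°
t = 101 × 0.9135 = 92.268 m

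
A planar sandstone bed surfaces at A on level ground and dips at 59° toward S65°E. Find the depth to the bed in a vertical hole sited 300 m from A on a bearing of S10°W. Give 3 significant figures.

The hole lies 75° from the dip direction, so the down-dip offset is 300 × cos 75° = 77.65 m.
Depth = down-dip offset × tan(dip) = 77.65 × tan 59° = 77.65 × 1.6643
Depth = 129.22 m

129 m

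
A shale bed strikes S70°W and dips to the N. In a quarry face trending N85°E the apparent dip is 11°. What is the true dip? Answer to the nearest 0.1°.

36.9°

β = acute angle between strike S70°W and section N85°E = 15°.
tan δ = tan α / sin β = tan 11° / sin 15° = 0.1944 / 0.2588 = 0.7510
true dip = arctan 0.7510 = 36.91°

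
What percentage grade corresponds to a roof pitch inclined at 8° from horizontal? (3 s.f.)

grade % = 100 × tan 8° = 100 × 0.1405

14.1%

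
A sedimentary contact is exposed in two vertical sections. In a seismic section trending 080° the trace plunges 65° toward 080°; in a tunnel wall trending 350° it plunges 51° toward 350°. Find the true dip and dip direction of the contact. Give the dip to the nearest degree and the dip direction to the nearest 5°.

true dip 68°, dip direction 050°

Each apparent-dip line lies in the plane. As unit vectors (x east, y north, z up), v₁ plunges 65°→080° and v₂ plunges 51°→350°.
n = v₁ × v₂ = (0.505, 0.422, 0.266) (taken with n_z > 0).
True dip = arccos(n_z / |n|) = arccos(0.3747) = 68.0°.
Dip direction = azimuth of (n_x, n_y) = atan2(0.505, 0.422) = 50°.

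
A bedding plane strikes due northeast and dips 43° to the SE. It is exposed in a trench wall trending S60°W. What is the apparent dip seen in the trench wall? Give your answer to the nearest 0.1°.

Angle between strike (due northeast) and section (S60°W): β = 15°.
tan(apparent dip) = tan 43° · sin 15° = 0.2414
α = arctan(0.2414) = 13.57°

13.6°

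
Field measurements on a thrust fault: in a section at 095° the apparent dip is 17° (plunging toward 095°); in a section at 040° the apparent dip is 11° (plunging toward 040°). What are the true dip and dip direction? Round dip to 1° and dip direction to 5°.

Represent each trace as a vector plunging at its apparent dip toward its trend (east-north-up frame): v₁ = (0.953, -0.083, -0.292), v₂ = (0.631, 0.752, -0.191).
The plane normal is n = v₁ × v₂ ∝ (0.236, -0.003, 0.769).
tan δ = √(n_x²+n_y²)/n_z = 0.236/0.769, so δ = 17.0°.
Dip direction = atan2(0.236, -0.003) = 91° (azimuth of n's horizontal projection).

true dip 17°, dip direction 090°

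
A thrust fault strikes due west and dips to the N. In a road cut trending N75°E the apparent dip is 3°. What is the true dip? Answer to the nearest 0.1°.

11.4°

The section is 15° from the strike.
tan(true dip) = tan 3° / sin 15° = 0.2025
δ = arctan(0.2025) = 11.45°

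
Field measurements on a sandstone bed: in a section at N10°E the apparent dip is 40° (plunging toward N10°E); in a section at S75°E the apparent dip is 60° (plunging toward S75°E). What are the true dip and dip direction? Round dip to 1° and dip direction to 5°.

The two traces are lines in the plane: v₁ = (sin 10°·cos 40°, cos 10°·cos 40°, −sin 40°), v₂ = (sin 105°·cos 60°, cos 105°·cos 60°, −sin 60°).
Cross product v₁ × v₂ gives the pole to the plane: n ∝ (0.737, 0.195, 0.382).
True dip = arccos(n_z / |n|) = arccos(0.4478) = 63.4°.
The horizontal component of n points toward azimuth atan2(n_x, n_y) = 75°, the dip direction.

true dip 63°, dip direction 075°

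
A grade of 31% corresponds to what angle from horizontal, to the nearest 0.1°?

17.2°

tan θ = 31/100 = 0.3100
θ = arctan(0.3100) = 17.22°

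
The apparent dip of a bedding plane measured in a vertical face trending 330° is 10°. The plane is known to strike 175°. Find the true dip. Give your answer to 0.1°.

22.6°

β = acute angle between strike 175° and section 330° = 25°.
tan δ = tan α / sin β = tan 10° / sin 25° = 0.1763 / 0.4226 = 0.4172
true dip = arctan 0.4172 = 22.65°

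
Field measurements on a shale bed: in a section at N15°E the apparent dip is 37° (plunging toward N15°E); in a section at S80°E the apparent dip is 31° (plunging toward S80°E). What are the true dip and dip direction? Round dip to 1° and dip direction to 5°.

Represent each trace as a vector plunging at its apparent dip toward its trend (east-north-up frame): v₁ = (0.207, 0.771, -0.602), v₂ = (0.844, -0.149, -0.515).
The plane normal is n = v₁ × v₂ ∝ (0.487, 0.402, 0.682).
tan δ = √(n_x²+n_y²)/n_z = 0.631/0.682, so δ = 42.8°.
The horizontal component of n points toward azimuth atan2(n_x, n_y) = 50°, the dip direction.

true dip 43°, dip direction 050°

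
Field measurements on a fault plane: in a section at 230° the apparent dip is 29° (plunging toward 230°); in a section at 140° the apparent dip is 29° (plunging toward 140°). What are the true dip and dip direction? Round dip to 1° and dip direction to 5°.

true dip 38°, dip direction 185°

Represent each trace as a vector plunging at its apparent dip toward its trend (east-north-up frame): v₁ = (-0.670, -0.562, -0.485), v₂ = (0.562, -0.670, -0.485).
n = v₁ × v₂ = (-0.052, -0.597, 0.765) (taken with n_z > 0).
tan δ = √(n_x²+n_y²)/n_z = 0.600/0.765, so δ = 38.1°.
The horizontal component of n points toward azimuth atan2(n_x, n_y) = 185°, the dip direction.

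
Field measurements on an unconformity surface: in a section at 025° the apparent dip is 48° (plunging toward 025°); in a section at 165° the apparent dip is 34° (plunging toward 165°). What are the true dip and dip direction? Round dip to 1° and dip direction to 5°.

Represent each trace as a vector plunging at its apparent dip toward its trend (east-north-up frame): v₁ = (0.283, 0.606, -0.743), v₂ = (0.215, -0.801, -0.559).
n = v₁ × v₂ = (0.934, 0.001, 0.357) (taken with n_z > 0).
Dip δ = arctan(|n_h|/n_z) = arctan(0.934/0.357) = 69.1°.
The horizontal component of n points toward azimuth atan2(n_x, n_y) = 90°, the dip direction.

true dip 69°, dip direction 090°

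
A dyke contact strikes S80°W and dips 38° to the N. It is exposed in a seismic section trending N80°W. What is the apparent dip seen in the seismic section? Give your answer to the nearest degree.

15°

The strike is S80°W and the section trends N80°W; the acute angle between them is β = 20°.
tan α = tan 38° × sin 20° = 0.7813 × 0.3420 = 0.2672
α = arctan(0.2672) = 14.96°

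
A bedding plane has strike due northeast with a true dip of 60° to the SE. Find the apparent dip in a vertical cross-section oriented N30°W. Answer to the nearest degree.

Angle between strike (due northeast) and section (N30°W): β = 75°.
tan α = tan 60° × sin 75° = 1.7321 × 0.9659 = 1.6730
apparent dip = arctan 1.6730 = 59.13°

59°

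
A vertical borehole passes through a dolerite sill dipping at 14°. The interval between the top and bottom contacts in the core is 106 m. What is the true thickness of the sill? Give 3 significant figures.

103 m

True thickness t = h · cos(dip) = 106 × cos 14°
t = 106 × 0.9703 = 102.851 m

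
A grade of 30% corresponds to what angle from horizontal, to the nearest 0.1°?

16.7°

tan θ = 30/100 = 0.3000
θ = arctan(0.3000) = 16.70°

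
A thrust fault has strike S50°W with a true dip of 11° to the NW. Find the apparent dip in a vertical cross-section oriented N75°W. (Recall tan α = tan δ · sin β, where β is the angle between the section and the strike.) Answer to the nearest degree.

The strike is S50°W and the section trends N75°W; the acute angle between them is β = 55°.
tan α = tan 11° × sin 55° = 0.1944 × 0.8192 = 0.1592
apparent dip = arctan 0.1592 = 9.05°

9°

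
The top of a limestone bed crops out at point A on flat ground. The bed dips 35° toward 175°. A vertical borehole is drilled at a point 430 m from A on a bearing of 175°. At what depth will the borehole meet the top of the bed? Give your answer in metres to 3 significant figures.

301 m

The hole is directly down-dip from the outcrop, so the down-dip offset is 430 m.
Depth = down-dip offset × tan(dip) = 430.00 × tan 35° = 430.00 × 0.7002
Depth = 301.09 m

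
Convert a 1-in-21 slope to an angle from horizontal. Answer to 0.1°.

2.7°

tan θ = 1/21 = 0.0476
θ = arctan(0.0476) = 2.73°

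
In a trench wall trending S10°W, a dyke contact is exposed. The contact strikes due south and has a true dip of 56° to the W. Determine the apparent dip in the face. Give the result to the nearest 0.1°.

14.4°

Angle between strike (due south) and section (S10°W): β = 10°.
tan(apparent dip) = tan 56° · sin 10° = 0.2574
α = arctan(0.2574) = 14.44°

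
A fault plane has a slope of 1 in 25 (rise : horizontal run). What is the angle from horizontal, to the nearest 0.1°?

tan θ = 1/25 = 0.0400
θ = arctan(0.0400) = 2.29°

2.3°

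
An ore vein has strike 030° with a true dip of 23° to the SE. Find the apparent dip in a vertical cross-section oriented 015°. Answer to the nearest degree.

6°

The strike is 030° and the section trends 015°; the acute angle between them is β = 15°.
tan(apparent dip) = tan 23° · sin 15° = 0.1099
apparent dip = arctan 0.1099 = 6.27°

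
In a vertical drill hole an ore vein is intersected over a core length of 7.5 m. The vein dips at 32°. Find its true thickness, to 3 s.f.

6.36 m

True thickness t = h · cos(dip) = 7.5 × cos 32°
t = 7.5 × 0.8480 = 6.360 m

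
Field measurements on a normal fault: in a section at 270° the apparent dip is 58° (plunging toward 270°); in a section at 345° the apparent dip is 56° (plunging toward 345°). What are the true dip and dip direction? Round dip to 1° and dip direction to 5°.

true dip 63°, dip direction 305°

The two traces are lines in the plane: v₁ = (sin 270°·cos 58°, cos 270°·cos 58°, −sin 58°), v₂ = (sin 345°·cos 56°, cos 345°·cos 56°, −sin 56°).
n = v₁ × v₂ = (-0.458, 0.317, 0.286) (taken with n_z > 0).
Dip δ = arctan(|n_h|/n_z) = arctan(0.557/0.286) = 62.8°.
Dip direction = azimuth of (n_x, n_y) = atan2(-0.458, 0.317) = 305°.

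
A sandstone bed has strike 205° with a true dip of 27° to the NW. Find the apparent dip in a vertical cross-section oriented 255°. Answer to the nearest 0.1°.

21.3°

The strike is 205° and the section trends 255°; the acute angle between them is β = 50°.
tan α = tan 27° × sin 50° = 0.5095 × 0.7660 = 0.3903
α = arctan(0.3903) = 21.32°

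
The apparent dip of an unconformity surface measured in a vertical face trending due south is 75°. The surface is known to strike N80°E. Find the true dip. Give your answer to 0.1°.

β = acute angle between strike N80°E and section due south = 80°.
tan(true dip) = tan 75° / sin 80° = 3.7896
true dip = arctan 3.7896 = 75.22°

75.2°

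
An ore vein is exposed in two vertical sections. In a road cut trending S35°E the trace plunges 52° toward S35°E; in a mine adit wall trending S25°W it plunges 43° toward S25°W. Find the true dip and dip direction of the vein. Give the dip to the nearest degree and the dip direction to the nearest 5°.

Each apparent-dip line lies in the plane. As unit vectors (x east, y north, z up), v₁ plunges 52°→S35°E and v₂ plunges 43°→S25°W.
The plane normal is n = v₁ × v₂ ∝ (0.178, -0.484, 0.390).
Dip δ = arctan(|n_h|/n_z) = arctan(0.516/0.390) = 52.9°.
The horizontal component of n points toward azimuth atan2(n_x, n_y) = 160°, the dip direction.

true dip 53°, dip direction 160°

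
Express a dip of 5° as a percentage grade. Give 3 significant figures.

grade % = 100 × tan 5° = 100 × 0.0875

8.75%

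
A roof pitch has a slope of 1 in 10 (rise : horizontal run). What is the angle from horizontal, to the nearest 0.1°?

tan θ = 1/10 = 0.1000
θ = arctan(0.1000) = 5.71°

5.7°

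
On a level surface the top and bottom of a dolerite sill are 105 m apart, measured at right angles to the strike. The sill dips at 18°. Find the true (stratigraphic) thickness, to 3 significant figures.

True thickness t = w · sin(dip) = 105 × sin 18°
t = 105 × 0.3090 = 32.447 m

32.4 m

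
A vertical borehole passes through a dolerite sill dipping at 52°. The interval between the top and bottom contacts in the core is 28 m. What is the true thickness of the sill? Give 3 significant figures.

True thickness t = h · cos(dip) = 28 × cos 52°
t = 28 × 0.6157 = 17.239 m

17.2 m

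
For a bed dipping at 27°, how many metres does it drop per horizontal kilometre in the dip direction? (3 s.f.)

510 m

drop per km = 1000 × tan 27° = 1000 × 0.5095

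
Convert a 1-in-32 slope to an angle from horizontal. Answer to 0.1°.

1.8°

tan θ = 1/32 = 0.0312
θ = arctan(0.0312) = 1.79°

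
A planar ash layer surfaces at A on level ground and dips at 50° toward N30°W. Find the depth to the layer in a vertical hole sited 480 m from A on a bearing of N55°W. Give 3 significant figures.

518 m

The hole lies 25° from the dip direction, so the down-dip offset is 480 × cos 25° = 435.03 m.
Depth = down-dip offset × tan(dip) = 435.03 × tan 50° = 435.03 × 1.1918
Depth = 518.45 m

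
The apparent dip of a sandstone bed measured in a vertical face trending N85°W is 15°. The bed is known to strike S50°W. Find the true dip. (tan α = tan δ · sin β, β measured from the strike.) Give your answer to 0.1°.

20.8°

The section is 45° from the strike.
tan(true dip) = tan 15° / sin 45° = 0.3789
true dip = arctan 0.3789 = 20.75°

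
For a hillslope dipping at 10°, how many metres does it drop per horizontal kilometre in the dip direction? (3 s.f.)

176 m

drop per km = 1000 × tan 10° = 1000 × 0.1763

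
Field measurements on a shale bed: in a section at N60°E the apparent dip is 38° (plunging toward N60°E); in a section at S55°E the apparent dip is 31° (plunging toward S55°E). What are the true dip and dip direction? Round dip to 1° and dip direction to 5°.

The two traces are lines in the plane: v₁ = (sin 60°·cos 38°, cos 60°·cos 38°, −sin 38°), v₂ = (sin 125°·cos 31°, cos 125°·cos 31°, −sin 31°).
The plane normal is n = v₁ × v₂ ∝ (0.506, 0.081, 0.612).
tan δ = √(n_x²+n_y²)/n_z = 0.512/0.612, so δ = 39.9°.
Dip direction = azimuth of (n_x, n_y) = atan2(0.506, 0.081) = 81°.

true dip 40°, dip direction 080°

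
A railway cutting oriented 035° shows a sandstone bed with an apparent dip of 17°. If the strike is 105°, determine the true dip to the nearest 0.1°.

18.0°

β = acute angle between strike 105° and section 035° = 70°.
tan(true dip) = tan 17° / sin 70° = 0.3254
true dip = arctan 0.3254 = 18.02°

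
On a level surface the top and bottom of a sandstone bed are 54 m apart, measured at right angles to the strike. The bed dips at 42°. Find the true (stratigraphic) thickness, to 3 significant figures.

True thickness t = w · sin(dip) = 54 × sin 42°
t = 54 × 0.6691 = 36.133 m

36.1 m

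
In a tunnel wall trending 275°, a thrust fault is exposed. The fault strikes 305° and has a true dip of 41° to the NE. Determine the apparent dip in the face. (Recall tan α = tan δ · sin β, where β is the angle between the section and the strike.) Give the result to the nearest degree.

The strike is 305° and the section trends 275°; the acute angle between them is β = 30°.
tan α = tan 41° × sin 30° = 0.8693 × 0.5000 = 0.4346
α = arctan(0.4346) = 23.49°

23°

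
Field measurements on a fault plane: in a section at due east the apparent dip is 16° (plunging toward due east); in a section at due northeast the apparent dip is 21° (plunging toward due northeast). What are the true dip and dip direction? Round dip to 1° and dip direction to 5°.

true dip 21°, dip direction 050°

Represent each trace as a vector plunging at its apparent dip toward its trend (east-north-up frame): v₁ = (0.961, 0.000, -0.276), v₂ = (0.660, 0.660, -0.358).
The plane normal is n = v₁ × v₂ ∝ (0.182, 0.163, 0.635).
Dip δ = arctan(|n_h|/n_z) = arctan(0.244/0.635) = 21.0°.
Dip direction = azimuth of (n_x, n_y) = atan2(0.182, 0.163) = 48°.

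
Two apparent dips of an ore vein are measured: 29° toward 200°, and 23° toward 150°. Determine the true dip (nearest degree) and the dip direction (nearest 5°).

true dip 29°, dip direction 190°

The two traces are lines in the plane: v₁ = (sin 200°·cos 29°, cos 200°·cos 29°, −sin 29°), v₂ = (sin 150°·cos 23°, cos 150°·cos 23°, −sin 23°).
n = v₁ × v₂ = (-0.065, -0.340, 0.617) (taken with n_z > 0).
Dip δ = arctan(|n_h|/n_z) = arctan(0.346/0.617) = 29.3°.
Dip direction = azimuth of (n_x, n_y) = atan2(-0.065, -0.340) = 191°.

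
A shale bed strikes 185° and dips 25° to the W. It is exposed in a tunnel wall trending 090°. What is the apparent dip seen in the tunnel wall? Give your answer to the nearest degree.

The section lies 85° from the strike.
tan(apparent dip) = tan 25° · sin 85° = 0.4645
apparent dip = arctan 0.4645 = 24.92°

25°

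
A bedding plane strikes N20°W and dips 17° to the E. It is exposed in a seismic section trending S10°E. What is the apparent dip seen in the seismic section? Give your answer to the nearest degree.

Angle between strike (N20°W) and section (S10°E): β = 10°.
tan(apparent dip) = tan 17° · sin 10° = 0.0531
α = arctan(0.0531) = 3.04°

3°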